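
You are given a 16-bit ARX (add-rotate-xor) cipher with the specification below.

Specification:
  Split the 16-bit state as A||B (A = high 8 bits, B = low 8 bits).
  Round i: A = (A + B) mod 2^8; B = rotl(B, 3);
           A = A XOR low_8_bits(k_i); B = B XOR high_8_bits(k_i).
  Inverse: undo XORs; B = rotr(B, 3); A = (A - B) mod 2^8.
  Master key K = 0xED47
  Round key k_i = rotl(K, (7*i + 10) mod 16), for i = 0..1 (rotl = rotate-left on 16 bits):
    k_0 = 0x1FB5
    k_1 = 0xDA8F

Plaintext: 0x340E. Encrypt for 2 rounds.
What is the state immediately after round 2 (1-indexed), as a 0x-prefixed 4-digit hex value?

s_0 = plaintext = 0x340E
s_1 = Round(s_0, k_0) = 0xF76F
s_2 = Round(s_1, k_1) = 0xE9A1

0xE9A1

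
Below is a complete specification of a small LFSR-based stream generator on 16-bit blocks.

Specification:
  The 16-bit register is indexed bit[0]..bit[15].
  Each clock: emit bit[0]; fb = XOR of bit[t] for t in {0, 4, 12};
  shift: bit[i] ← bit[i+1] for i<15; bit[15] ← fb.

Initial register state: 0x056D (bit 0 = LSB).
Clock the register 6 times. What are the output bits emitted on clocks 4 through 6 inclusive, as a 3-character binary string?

reg_0 = 0x056D
clock 1: out=1, reg = 0x82B6
clock 2: out=0, reg = 0xC15B
clock 3: out=1, reg = 0x60AD
clock 4: out=1, reg = 0xB056
clock 5: out=0, reg = 0x582B
clock 6: out=1, reg = 0x2C15

101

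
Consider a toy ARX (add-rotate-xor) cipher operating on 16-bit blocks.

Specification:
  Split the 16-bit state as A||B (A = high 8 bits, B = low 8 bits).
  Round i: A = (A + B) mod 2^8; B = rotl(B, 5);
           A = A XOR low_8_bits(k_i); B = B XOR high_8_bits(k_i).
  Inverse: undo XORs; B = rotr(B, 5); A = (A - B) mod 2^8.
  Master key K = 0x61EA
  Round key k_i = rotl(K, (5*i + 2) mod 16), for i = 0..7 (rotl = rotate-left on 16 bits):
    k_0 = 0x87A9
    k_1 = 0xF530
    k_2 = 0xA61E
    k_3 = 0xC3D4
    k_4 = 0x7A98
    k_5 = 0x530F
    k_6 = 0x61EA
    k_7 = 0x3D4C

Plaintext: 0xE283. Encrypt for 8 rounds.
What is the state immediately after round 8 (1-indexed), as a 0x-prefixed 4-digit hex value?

0x69D2

s_0 = plaintext = 0xE283
s_1 = Round(s_0, k_0) = 0xCCF7
s_2 = Round(s_1, k_1) = 0xF30B
s_3 = Round(s_2, k_2) = 0xE0C7
s_4 = Round(s_3, k_3) = 0x733B
s_5 = Round(s_4, k_4) = 0x361D
s_6 = Round(s_5, k_5) = 0x5CF0
s_7 = Round(s_6, k_6) = 0xA67F
s_8 = Round(s_7, k_7) = 0x69D2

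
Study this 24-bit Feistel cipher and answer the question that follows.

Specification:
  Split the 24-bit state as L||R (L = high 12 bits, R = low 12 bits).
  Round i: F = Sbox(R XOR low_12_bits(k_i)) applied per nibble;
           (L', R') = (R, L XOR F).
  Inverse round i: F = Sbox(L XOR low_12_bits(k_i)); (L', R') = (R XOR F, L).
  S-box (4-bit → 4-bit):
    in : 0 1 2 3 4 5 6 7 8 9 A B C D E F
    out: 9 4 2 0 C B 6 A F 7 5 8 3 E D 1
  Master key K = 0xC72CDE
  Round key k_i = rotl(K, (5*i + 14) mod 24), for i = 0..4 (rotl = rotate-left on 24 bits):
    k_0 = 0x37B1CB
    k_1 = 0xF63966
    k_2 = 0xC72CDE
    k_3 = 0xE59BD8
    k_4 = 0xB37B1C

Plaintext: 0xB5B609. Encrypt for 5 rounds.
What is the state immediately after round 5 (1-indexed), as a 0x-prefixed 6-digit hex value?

s_0 = plaintext = 0xB5B609
s_1 = Round(s_0, k_0) = 0x609169
s_2 = Round(s_1, k_1) = 0x169998
s_3 = Round(s_2, k_2) = 0x998AAF
s_4 = Round(s_3, k_3) = 0xAAFD32
s_5 = Round(s_4, k_4) = 0xD32C82

0xD32C82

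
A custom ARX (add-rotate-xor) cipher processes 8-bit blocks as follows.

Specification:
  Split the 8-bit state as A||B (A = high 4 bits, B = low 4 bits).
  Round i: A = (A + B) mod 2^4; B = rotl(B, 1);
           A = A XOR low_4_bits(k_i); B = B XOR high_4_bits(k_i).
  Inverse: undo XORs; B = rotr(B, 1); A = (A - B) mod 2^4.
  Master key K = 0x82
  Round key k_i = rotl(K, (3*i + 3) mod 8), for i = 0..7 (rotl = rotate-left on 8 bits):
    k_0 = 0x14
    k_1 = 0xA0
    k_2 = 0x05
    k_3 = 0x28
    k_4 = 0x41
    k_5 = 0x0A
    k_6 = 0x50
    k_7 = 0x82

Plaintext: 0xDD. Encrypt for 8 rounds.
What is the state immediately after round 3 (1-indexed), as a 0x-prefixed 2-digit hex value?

s_0 = plaintext = 0xDD
s_1 = Round(s_0, k_0) = 0xEA
s_2 = Round(s_1, k_1) = 0x8F
s_3 = Round(s_2, k_2) = 0x2F
s_4 = Round(s_3, k_3) = 0x9D
s_5 = Round(s_4, k_4) = 0x7F
s_6 = Round(s_5, k_5) = 0xCF
s_7 = Round(s_6, k_6) = 0xBA
s_8 = Round(s_7, k_7) = 0x7D

0x2F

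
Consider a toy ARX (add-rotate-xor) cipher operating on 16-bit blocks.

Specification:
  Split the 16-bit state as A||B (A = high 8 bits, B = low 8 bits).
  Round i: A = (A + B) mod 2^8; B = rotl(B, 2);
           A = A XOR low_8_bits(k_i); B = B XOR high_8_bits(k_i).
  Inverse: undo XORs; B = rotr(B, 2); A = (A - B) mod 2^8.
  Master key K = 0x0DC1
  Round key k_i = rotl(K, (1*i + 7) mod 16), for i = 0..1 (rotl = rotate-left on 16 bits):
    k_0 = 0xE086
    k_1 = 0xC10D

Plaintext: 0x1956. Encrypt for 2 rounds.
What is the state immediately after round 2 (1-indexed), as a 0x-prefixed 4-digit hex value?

0xAF27

s_0 = plaintext = 0x1956
s_1 = Round(s_0, k_0) = 0xE9B9
s_2 = Round(s_1, k_1) = 0xAF27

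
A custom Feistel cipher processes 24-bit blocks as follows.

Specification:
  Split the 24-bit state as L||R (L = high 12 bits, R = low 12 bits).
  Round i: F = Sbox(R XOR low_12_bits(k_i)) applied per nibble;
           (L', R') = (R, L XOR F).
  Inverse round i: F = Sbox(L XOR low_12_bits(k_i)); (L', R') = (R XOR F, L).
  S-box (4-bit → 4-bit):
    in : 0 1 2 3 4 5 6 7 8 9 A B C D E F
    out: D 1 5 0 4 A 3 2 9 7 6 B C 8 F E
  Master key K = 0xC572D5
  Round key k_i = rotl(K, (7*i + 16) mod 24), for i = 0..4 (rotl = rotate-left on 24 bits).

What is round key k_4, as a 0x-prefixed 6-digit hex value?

0x5C572D

K = 0xC572D5
k_0 = rotl(K, (7*0+16) mod 24) = rotl(K, 16) = 0xD5C572
k_1 = rotl(K, (7*1+16) mod 24) = rotl(K, 23) = 0xE2B96A
k_2 = rotl(K, (7*2+16) mod 24) = rotl(K, 6) = 0x5CB571
k_3 = rotl(K, (7*3+16) mod 24) = rotl(K, 13) = 0x5AB8AE
k_4 = rotl(K, (7*4+16) mod 24) = rotl(K, 20) = 0x5C572D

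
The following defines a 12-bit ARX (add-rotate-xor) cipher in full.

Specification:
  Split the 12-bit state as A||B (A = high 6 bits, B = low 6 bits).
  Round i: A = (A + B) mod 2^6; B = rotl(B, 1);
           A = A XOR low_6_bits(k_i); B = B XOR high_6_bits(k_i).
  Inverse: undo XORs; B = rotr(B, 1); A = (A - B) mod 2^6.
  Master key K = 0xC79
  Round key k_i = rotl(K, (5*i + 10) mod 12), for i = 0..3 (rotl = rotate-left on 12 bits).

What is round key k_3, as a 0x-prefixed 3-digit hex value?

0x8F3

K = 0xC79
k_0 = rotl(K, (5*0+10) mod 12) = rotl(K, 10) = 0x71E
k_1 = rotl(K, (5*1+10) mod 12) = rotl(K, 3) = 0x3CE
k_2 = rotl(K, (5*2+10) mod 12) = rotl(K, 8) = 0x9C7
k_3 = rotl(K, (5*3+10) mod 12) = rotl(K, 1) = 0x8F3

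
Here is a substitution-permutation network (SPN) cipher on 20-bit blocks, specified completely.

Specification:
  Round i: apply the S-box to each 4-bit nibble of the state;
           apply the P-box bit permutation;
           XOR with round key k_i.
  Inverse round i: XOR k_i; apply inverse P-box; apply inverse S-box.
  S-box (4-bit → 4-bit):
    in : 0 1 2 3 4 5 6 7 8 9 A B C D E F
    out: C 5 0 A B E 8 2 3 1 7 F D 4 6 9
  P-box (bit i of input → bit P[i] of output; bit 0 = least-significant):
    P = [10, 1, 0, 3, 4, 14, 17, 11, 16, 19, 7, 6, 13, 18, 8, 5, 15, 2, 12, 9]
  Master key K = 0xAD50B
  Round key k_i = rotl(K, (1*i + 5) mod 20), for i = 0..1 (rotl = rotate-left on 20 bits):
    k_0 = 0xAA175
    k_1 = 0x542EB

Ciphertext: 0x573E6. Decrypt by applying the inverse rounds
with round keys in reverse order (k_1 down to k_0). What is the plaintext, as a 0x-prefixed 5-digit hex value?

s_0 = ciphertext = 0x573E6
s_1 = InvRound(s_0, k_1) = 0xE1220
s_2 = InvRound(s_1, k_0) = 0xBA69D

0xBA69D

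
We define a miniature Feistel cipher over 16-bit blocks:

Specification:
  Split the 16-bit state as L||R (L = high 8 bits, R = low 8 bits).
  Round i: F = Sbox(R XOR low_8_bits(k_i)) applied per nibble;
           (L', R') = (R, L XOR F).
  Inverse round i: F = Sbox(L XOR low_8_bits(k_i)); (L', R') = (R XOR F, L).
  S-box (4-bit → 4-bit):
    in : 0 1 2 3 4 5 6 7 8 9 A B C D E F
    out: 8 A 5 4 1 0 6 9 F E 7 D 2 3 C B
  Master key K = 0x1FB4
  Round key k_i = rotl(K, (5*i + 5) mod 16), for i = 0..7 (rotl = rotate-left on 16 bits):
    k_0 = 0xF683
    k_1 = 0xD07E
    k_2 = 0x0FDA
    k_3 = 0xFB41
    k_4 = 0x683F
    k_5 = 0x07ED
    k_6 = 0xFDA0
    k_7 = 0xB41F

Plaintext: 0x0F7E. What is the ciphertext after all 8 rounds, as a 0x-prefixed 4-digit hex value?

s_0 = plaintext = 0x0F7E
s_1 = Round(s_0, k_0) = 0x7EBC
s_2 = Round(s_1, k_1) = 0xBC5B
s_3 = Round(s_2, k_2) = 0x5B46
s_4 = Round(s_3, k_3) = 0x46D2
s_5 = Round(s_4, k_4) = 0xD285
s_6 = Round(s_5, k_5) = 0x85BD
s_7 = Round(s_6, k_6) = 0xBD26
s_8 = Round(s_7, k_7) = 0x26F3

0x26F3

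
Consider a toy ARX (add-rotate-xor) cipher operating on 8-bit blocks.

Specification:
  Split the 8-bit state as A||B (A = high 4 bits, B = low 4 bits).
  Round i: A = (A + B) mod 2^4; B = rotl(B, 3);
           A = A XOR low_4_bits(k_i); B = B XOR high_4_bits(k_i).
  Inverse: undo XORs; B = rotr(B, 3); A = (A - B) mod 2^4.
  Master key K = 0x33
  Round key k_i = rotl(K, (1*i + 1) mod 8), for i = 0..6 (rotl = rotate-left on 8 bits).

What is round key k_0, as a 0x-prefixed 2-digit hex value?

K = 0x33
k_0 = rotl(K, (1*0+1) mod 8) = rotl(K, 1) = 0x66

0x66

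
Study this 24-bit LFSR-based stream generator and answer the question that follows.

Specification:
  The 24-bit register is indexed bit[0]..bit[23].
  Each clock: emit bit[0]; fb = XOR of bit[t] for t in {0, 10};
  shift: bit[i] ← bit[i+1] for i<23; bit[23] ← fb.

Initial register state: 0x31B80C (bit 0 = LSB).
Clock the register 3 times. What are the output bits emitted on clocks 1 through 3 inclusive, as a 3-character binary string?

001

reg_0 = 0x31B80C
clock 1: out=0, reg = 0x18DC06
clock 2: out=0, reg = 0x8C6E03
clock 3: out=1, reg = 0x463701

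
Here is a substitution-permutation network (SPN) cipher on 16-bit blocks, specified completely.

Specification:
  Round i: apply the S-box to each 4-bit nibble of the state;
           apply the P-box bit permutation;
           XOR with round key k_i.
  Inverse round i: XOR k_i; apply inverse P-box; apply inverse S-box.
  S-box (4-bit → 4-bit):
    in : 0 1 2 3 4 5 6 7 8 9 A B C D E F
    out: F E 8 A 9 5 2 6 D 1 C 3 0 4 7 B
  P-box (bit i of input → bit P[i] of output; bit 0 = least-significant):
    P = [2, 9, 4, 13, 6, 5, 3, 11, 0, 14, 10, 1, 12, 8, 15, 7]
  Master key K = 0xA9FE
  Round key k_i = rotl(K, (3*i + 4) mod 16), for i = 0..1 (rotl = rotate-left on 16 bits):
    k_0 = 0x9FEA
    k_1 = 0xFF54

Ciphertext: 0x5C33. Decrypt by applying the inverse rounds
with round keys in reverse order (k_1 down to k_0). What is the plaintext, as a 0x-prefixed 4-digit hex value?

0x7B40

s_0 = ciphertext = 0x5C33
s_1 = InvRound(s_0, k_1) = 0x74BF
s_2 = InvRound(s_1, k_0) = 0x7B40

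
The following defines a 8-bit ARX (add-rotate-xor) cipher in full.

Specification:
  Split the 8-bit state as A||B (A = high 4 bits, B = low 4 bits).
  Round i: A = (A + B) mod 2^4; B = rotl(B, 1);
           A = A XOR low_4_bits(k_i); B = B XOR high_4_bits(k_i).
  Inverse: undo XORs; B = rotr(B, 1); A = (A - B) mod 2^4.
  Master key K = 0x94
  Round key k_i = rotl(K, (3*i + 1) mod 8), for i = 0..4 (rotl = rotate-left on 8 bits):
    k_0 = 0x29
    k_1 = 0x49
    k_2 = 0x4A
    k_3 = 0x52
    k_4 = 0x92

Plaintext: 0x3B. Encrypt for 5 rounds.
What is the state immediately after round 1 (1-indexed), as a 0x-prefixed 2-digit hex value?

s_0 = plaintext = 0x3B
s_1 = Round(s_0, k_0) = 0x75
s_2 = Round(s_1, k_1) = 0x5E
s_3 = Round(s_2, k_2) = 0x99
s_4 = Round(s_3, k_3) = 0x06
s_5 = Round(s_4, k_4) = 0x45

0x75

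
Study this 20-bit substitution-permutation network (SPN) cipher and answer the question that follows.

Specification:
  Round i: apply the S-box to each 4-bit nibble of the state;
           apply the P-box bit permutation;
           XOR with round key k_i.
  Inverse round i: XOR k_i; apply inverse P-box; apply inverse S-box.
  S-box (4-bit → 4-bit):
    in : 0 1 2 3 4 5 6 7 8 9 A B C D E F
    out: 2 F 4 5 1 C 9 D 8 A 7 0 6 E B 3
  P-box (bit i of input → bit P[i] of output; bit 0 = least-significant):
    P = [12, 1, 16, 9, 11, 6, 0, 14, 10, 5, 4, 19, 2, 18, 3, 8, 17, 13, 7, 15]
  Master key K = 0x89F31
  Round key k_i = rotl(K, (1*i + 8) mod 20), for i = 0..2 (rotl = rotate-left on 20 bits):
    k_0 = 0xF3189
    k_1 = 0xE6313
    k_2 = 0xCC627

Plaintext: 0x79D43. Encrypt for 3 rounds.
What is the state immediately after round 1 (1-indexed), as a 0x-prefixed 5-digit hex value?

0x0A839

s_0 = plaintext = 0x79D43
s_1 = Round(s_0, k_0) = 0x0A839
s_2 = Round(s_1, k_1) = 0x2491C
s_3 = Round(s_2, k_2) = 0x58EC0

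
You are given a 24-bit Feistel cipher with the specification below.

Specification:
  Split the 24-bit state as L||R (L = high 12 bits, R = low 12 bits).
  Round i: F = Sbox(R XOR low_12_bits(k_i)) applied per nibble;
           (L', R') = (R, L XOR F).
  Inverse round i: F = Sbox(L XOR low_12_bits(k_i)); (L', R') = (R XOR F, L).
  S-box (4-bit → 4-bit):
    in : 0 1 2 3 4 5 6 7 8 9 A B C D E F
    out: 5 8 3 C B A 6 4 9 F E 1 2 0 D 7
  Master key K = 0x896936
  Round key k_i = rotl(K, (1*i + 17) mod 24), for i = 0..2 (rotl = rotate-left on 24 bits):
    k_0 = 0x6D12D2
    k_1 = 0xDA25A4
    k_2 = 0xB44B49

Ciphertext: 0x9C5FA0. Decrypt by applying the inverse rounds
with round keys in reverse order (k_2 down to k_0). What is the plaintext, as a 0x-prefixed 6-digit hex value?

s_0 = ciphertext = 0x9C5FA0
s_1 = InvRound(s_0, k_2) = 0xC329C5
s_2 = InvRound(s_1, k_1) = 0x633C32
s_3 = InvRound(s_2, k_0) = 0x7EA633

0x7EA633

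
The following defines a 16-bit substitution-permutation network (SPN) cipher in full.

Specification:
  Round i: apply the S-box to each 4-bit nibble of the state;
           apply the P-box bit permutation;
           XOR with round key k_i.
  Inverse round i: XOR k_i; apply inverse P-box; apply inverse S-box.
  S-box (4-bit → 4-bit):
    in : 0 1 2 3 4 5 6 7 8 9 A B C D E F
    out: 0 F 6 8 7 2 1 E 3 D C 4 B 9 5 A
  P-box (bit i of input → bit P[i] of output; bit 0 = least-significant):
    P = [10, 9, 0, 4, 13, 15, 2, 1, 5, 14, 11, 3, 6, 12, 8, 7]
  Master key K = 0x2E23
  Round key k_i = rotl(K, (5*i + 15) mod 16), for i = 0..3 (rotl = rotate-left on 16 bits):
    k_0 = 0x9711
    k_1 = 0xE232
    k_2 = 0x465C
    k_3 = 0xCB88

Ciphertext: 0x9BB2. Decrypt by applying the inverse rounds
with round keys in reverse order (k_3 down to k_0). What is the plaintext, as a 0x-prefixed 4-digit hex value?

s_0 = ciphertext = 0x9BB2
s_1 = InvRound(s_0, k_3) = 0x5C33
s_2 = InvRound(s_1, k_2) = 0x89A2
s_3 = InvRound(s_2, k_1) = 0xA26F
s_4 = InvRound(s_3, k_0) = 0x4D9D

0x4D9D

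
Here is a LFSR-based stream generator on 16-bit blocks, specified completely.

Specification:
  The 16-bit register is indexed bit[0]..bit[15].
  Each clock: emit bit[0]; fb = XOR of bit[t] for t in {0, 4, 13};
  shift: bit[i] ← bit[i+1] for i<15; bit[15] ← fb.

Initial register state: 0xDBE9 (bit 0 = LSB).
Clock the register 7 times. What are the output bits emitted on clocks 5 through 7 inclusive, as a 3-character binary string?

011

reg_0 = 0xDBE9
clock 1: out=1, reg = 0xEDF4
clock 2: out=0, reg = 0x76FA
clock 3: out=0, reg = 0x3B7D
clock 4: out=1, reg = 0x9DBE
clock 5: out=0, reg = 0xCEDF
clock 6: out=1, reg = 0x676F
clock 7: out=1, reg = 0x33B7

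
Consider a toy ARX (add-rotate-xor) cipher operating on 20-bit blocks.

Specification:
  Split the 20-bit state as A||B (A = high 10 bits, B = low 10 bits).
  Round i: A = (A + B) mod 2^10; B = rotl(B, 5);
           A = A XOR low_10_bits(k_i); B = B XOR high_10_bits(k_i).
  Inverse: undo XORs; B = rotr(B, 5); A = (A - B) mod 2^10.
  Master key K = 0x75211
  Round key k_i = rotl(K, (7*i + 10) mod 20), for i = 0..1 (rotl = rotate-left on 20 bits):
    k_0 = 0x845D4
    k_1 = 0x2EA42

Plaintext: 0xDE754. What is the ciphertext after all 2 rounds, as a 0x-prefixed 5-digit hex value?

0x799DE

s_0 = plaintext = 0xDE754
s_1 = Round(s_0, k_0) = 0xC648B
s_2 = Round(s_1, k_1) = 0x799DE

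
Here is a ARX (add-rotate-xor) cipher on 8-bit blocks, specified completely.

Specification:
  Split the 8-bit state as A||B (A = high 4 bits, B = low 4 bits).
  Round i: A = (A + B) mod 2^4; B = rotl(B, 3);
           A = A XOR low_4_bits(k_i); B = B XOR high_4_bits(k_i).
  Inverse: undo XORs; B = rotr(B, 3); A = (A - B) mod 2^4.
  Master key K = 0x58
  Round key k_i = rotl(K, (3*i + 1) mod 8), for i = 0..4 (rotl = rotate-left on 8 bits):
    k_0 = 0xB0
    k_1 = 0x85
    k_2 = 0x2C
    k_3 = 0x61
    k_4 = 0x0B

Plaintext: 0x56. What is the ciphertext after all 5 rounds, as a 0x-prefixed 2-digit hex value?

s_0 = plaintext = 0x56
s_1 = Round(s_0, k_0) = 0xB8
s_2 = Round(s_1, k_1) = 0x6C
s_3 = Round(s_2, k_2) = 0xE4
s_4 = Round(s_3, k_3) = 0x34
s_5 = Round(s_4, k_4) = 0xC2

0xC2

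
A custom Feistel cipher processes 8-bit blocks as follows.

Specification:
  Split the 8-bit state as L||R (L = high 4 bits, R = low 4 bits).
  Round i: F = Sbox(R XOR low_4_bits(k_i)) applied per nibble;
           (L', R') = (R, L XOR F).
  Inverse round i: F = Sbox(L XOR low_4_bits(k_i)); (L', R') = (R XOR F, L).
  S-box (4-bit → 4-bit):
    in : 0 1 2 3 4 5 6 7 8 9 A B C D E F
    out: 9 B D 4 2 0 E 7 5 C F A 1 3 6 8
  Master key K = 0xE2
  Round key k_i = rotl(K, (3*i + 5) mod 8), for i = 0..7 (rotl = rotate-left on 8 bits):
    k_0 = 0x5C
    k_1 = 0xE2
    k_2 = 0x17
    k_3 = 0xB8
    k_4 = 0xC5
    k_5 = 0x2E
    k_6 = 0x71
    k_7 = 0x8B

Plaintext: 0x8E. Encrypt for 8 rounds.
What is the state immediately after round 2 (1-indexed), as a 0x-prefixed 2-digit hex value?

s_0 = plaintext = 0x8E
s_1 = Round(s_0, k_0) = 0xE5
s_2 = Round(s_1, k_1) = 0x59
s_3 = Round(s_2, k_2) = 0x93
s_4 = Round(s_3, k_3) = 0x33
s_5 = Round(s_4, k_4) = 0x3D
s_6 = Round(s_5, k_5) = 0xD7
s_7 = Round(s_6, k_6) = 0x73
s_8 = Round(s_7, k_7) = 0x32

0x59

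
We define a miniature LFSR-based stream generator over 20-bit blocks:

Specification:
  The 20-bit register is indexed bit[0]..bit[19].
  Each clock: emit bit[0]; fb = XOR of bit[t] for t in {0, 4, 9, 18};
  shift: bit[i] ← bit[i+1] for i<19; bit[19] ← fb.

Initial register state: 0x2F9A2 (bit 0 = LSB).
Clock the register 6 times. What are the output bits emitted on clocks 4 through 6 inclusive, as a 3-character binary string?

reg_0 = 0x2F9A2
clock 1: out=0, reg = 0x17CD1
clock 2: out=1, reg = 0x0BE68
clock 3: out=0, reg = 0x85F34
clock 4: out=0, reg = 0x42F9A
clock 5: out=0, reg = 0xA17CD
clock 6: out=1, reg = 0x50BE6

001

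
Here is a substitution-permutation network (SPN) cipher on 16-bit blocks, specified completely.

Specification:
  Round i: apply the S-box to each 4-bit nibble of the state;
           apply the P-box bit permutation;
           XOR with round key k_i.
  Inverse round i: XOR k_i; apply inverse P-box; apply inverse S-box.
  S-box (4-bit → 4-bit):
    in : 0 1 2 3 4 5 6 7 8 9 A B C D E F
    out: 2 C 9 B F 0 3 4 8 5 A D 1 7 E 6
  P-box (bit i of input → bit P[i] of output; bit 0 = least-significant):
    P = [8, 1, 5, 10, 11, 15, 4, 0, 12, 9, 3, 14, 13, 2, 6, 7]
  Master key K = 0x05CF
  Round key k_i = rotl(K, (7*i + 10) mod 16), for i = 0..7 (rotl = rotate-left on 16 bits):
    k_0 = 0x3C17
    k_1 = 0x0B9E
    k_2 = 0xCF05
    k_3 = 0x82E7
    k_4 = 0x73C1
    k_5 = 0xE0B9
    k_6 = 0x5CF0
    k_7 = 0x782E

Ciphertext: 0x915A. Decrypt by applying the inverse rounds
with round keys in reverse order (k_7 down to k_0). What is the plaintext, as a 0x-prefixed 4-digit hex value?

0xB839

s_0 = ciphertext = 0x915A
s_1 = InvRound(s_0, k_7) = 0xD8D9
s_2 = InvRound(s_1, k_6) = 0x57A1
s_3 = InvRound(s_2, k_5) = 0xCDF2
s_4 = InvRound(s_3, k_4) = 0xC64E
s_5 = InvRound(s_4, k_3) = 0x8181
s_6 = InvRound(s_5, k_2) = 0xAAC8
s_7 = InvRound(s_6, k_1) = 0xD5F6
s_8 = InvRound(s_7, k_0) = 0xB839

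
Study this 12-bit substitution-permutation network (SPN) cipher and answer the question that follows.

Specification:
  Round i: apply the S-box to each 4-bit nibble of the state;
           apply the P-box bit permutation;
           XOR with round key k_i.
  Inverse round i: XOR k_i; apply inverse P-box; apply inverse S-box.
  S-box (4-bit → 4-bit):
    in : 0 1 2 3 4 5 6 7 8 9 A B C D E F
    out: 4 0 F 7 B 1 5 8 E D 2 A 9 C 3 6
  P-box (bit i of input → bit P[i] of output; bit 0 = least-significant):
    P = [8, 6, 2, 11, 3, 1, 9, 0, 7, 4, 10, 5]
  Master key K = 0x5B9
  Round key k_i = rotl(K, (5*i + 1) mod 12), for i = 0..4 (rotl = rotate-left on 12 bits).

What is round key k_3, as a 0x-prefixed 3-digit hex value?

0xB95

K = 0x5B9
k_0 = rotl(K, (5*0+1) mod 12) = rotl(K, 1) = 0xB72
k_1 = rotl(K, (5*1+1) mod 12) = rotl(K, 6) = 0xE56
k_2 = rotl(K, (5*2+1) mod 12) = rotl(K, 11) = 0xADC
k_3 = rotl(K, (5*3+1) mod 12) = rotl(K, 4) = 0xB95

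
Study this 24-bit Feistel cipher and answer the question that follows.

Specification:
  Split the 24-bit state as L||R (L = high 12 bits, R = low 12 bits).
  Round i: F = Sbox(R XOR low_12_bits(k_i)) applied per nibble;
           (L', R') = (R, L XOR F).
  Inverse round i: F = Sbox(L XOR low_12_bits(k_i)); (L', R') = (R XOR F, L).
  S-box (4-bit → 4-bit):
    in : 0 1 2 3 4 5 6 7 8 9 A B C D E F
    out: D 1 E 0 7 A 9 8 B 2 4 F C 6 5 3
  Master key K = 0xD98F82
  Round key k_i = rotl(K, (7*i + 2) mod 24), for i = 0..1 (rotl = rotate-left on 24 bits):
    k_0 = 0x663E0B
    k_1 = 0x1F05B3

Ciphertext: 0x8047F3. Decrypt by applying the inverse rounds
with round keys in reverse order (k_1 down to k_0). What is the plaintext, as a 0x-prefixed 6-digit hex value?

0xBD910B

s_0 = ciphertext = 0x8047F3
s_1 = InvRound(s_0, k_1) = 0x10B804
s_2 = InvRound(s_1, k_0) = 0xBD910B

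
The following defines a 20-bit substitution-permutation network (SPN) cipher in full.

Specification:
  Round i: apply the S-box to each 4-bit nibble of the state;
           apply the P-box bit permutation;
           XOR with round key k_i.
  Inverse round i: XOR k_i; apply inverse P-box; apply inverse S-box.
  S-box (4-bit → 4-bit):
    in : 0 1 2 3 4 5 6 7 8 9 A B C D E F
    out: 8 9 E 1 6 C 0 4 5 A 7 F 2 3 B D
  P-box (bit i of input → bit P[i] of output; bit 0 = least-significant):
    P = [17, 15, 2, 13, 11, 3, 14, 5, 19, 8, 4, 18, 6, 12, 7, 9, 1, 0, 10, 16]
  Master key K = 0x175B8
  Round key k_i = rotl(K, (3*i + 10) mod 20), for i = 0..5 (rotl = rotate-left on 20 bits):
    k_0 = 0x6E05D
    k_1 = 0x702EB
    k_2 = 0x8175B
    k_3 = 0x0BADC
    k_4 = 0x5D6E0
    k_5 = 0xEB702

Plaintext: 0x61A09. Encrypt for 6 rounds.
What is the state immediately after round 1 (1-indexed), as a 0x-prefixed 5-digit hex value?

0xE432D

s_0 = plaintext = 0x61A09
s_1 = Round(s_0, k_0) = 0xE432D
s_2 = Round(s_1, k_1) = 0xCD240
s_3 = Round(s_2, k_2) = 0xC6602
s_4 = Round(s_3, k_3) = 0x01AF9
s_5 = Round(s_4, k_4) = 0xC3D90
s_6 = Round(s_5, k_5) = 0x6966B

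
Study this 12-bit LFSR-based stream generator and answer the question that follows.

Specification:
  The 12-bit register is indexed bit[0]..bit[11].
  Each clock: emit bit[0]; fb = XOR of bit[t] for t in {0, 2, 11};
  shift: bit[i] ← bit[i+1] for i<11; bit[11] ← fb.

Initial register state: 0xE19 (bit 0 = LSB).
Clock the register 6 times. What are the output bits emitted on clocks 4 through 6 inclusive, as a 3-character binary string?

110

reg_0 = 0xE19
clock 1: out=1, reg = 0x70C
clock 2: out=0, reg = 0xB86
clock 3: out=0, reg = 0x5C3
clock 4: out=1, reg = 0xAE1
clock 5: out=1, reg = 0x570
clock 6: out=0, reg = 0x2B8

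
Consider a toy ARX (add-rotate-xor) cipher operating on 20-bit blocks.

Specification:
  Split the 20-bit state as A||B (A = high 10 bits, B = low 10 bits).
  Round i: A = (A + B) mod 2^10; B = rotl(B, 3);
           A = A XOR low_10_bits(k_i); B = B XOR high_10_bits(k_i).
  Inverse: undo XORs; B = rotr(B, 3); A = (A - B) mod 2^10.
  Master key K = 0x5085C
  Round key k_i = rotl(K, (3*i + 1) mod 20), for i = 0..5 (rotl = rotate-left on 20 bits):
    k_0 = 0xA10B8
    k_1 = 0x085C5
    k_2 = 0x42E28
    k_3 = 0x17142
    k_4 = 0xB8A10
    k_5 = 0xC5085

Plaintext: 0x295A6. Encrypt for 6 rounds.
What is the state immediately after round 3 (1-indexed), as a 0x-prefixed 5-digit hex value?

0xC95F8

s_0 = plaintext = 0x295A6
s_1 = Round(s_0, k_0) = 0xBCFB7
s_2 = Round(s_1, k_1) = 0xDBD9E
s_3 = Round(s_2, k_2) = 0xC95F8
s_4 = Round(s_3, k_3) = 0x17F9F
s_5 = Round(s_4, k_4) = 0x7BA1D
s_6 = Round(s_5, k_5) = 0x23BF8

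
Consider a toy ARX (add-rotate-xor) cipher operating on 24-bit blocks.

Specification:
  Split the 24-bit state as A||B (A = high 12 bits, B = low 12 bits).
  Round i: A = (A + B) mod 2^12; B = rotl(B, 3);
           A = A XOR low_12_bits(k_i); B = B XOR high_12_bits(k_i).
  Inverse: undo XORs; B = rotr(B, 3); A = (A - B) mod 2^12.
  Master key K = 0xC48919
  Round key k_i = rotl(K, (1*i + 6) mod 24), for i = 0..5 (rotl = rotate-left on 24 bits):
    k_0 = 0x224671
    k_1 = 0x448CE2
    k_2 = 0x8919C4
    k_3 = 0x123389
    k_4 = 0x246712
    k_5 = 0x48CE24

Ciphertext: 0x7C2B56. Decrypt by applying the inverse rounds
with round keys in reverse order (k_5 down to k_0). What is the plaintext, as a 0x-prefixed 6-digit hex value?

s_0 = ciphertext = 0x7C2B56
s_1 = InvRound(s_0, k_5) = 0x3EB5FB
s_2 = InvRound(s_1, k_4) = 0xA02AF7
s_3 = InvRound(s_2, k_3) = 0x01197A
s_4 = InvRound(s_3, k_2) = 0x39863D
s_5 = InvRound(s_4, k_1) = 0x52CA4E
s_6 = InvRound(s_5, k_0) = 0xE5050D

0xE5050D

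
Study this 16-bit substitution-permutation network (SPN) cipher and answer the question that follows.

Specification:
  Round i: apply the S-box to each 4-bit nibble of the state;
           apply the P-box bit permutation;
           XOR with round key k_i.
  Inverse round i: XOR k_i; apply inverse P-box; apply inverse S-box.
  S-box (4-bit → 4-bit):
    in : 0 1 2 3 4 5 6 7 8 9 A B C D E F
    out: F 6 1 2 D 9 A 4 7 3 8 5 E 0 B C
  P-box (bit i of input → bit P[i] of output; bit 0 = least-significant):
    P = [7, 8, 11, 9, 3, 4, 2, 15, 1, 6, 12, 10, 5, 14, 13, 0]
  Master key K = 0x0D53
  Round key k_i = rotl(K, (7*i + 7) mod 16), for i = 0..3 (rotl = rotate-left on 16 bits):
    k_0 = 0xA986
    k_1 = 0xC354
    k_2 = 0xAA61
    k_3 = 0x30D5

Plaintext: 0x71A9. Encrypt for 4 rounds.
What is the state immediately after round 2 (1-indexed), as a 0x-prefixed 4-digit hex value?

0x301A

s_0 = plaintext = 0x71A9
s_1 = Round(s_0, k_0) = 0x1846
s_2 = Round(s_1, k_1) = 0x301A
s_3 = Round(s_2, k_2) = 0xFC37
s_4 = Round(s_3, k_3) = 0x0C84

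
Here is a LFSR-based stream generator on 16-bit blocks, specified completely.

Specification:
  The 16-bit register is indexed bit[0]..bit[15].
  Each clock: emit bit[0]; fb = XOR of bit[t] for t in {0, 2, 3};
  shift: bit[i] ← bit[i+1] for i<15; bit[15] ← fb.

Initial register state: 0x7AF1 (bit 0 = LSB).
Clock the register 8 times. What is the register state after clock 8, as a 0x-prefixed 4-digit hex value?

0x137A

reg_0 = 0x7AF1
clock 1: out=1, reg = 0xBD78
clock 2: out=0, reg = 0xDEBC
clock 3: out=0, reg = 0x6F5E
clock 4: out=0, reg = 0x37AF
clock 5: out=1, reg = 0x9BD7
clock 6: out=1, reg = 0x4DEB
clock 7: out=1, reg = 0x26F5
clock 8: out=1, reg = 0x137A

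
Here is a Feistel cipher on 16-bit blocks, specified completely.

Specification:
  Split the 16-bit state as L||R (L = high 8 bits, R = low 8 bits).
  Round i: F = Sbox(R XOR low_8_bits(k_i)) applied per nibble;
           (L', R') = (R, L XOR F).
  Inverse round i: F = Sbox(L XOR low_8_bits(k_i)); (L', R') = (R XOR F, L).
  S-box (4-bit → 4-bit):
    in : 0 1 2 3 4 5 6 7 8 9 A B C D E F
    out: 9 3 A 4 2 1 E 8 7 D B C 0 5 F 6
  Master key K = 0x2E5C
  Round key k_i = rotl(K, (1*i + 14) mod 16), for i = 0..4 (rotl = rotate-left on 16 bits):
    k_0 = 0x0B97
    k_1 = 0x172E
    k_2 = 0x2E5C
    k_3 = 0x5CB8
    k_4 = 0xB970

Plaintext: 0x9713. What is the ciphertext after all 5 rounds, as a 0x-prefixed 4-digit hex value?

0x923B

s_0 = plaintext = 0x9713
s_1 = Round(s_0, k_0) = 0x13E5
s_2 = Round(s_1, k_1) = 0xE51F
s_3 = Round(s_2, k_2) = 0x1FC1
s_4 = Round(s_3, k_3) = 0xC192
s_5 = Round(s_4, k_4) = 0x923B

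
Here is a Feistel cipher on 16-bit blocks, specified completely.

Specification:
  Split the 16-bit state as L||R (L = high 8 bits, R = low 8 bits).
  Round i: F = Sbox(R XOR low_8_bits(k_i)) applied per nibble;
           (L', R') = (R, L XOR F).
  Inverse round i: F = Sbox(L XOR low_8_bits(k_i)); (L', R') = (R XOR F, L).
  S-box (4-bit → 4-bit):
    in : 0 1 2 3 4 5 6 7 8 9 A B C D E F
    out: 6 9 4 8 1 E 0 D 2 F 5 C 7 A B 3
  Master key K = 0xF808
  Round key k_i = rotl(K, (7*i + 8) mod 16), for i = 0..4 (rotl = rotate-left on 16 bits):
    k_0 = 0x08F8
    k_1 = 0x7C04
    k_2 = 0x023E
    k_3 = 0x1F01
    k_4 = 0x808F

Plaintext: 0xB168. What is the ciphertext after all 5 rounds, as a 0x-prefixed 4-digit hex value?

s_0 = plaintext = 0xB168
s_1 = Round(s_0, k_0) = 0x6847
s_2 = Round(s_1, k_1) = 0x4770
s_3 = Round(s_2, k_2) = 0x705C
s_4 = Round(s_3, k_3) = 0x5C9A
s_5 = Round(s_4, k_4) = 0x9AC2

0x9AC2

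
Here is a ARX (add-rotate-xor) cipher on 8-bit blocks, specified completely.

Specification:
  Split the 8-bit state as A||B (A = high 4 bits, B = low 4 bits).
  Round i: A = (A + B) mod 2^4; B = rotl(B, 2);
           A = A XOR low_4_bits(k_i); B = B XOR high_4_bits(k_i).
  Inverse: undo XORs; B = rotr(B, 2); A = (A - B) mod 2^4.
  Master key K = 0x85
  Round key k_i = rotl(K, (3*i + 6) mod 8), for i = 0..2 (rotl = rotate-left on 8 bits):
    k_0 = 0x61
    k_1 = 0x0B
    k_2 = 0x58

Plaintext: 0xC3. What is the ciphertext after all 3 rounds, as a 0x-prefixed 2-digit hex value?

s_0 = plaintext = 0xC3
s_1 = Round(s_0, k_0) = 0xEA
s_2 = Round(s_1, k_1) = 0x3A
s_3 = Round(s_2, k_2) = 0x5F

0x5F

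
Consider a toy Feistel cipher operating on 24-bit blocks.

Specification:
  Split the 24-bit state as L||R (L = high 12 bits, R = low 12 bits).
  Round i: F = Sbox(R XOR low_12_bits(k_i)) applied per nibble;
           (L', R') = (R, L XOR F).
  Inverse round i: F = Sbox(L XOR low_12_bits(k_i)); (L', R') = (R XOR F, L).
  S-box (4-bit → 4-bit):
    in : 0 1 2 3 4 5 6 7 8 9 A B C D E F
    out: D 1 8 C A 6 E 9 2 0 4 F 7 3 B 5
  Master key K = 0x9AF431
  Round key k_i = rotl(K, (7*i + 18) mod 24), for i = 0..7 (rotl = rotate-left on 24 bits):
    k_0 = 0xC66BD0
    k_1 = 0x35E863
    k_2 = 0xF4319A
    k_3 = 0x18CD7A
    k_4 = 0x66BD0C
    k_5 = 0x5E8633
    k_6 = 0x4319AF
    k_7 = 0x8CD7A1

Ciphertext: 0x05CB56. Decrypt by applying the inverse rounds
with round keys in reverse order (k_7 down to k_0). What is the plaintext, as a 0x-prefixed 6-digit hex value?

s_0 = ciphertext = 0x05CB56
s_1 = InvRound(s_0, k_7) = 0x20505C
s_2 = InvRound(s_1, k_6) = 0xF18205
s_3 = InvRound(s_2, k_5) = 0x28AF18
s_4 = InvRound(s_3, k_4) = 0xA3628A
s_5 = InvRound(s_4, k_3) = 0xB2DA36
s_6 = InvRound(s_5, k_2) = 0xECFB2D
s_7 = InvRound(s_6, k_1) = 0x56AECF
s_8 = InvRound(s_7, k_0) = 0x53B56A

0x53B56A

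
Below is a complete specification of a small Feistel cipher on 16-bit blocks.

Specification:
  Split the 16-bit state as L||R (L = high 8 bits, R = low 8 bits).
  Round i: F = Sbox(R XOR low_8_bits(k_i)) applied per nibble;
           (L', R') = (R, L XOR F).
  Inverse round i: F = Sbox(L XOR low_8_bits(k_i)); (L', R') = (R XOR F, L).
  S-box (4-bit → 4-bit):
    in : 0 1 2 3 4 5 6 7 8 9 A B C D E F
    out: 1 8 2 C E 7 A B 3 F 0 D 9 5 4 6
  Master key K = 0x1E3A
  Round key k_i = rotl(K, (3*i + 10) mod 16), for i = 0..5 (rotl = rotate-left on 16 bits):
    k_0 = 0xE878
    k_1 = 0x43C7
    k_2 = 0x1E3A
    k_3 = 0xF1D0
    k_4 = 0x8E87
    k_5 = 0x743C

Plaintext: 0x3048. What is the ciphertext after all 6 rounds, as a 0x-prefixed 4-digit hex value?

s_0 = plaintext = 0x3048
s_1 = Round(s_0, k_0) = 0x48F1
s_2 = Round(s_1, k_1) = 0xF182
s_3 = Round(s_2, k_2) = 0x8222
s_4 = Round(s_3, k_3) = 0x22E0
s_5 = Round(s_4, k_4) = 0xE089
s_6 = Round(s_5, k_5) = 0x8937

0x8937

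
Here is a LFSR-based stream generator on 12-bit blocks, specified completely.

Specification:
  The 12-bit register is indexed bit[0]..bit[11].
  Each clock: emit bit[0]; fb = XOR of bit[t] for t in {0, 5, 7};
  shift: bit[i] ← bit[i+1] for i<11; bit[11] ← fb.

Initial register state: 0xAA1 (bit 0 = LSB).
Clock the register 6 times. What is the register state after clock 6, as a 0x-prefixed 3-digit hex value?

reg_0 = 0xAA1
clock 1: out=1, reg = 0xD50
clock 2: out=0, reg = 0x6A8
clock 3: out=0, reg = 0x354
clock 4: out=0, reg = 0x1AA
clock 5: out=0, reg = 0x0D5
clock 6: out=1, reg = 0x06A

0x06A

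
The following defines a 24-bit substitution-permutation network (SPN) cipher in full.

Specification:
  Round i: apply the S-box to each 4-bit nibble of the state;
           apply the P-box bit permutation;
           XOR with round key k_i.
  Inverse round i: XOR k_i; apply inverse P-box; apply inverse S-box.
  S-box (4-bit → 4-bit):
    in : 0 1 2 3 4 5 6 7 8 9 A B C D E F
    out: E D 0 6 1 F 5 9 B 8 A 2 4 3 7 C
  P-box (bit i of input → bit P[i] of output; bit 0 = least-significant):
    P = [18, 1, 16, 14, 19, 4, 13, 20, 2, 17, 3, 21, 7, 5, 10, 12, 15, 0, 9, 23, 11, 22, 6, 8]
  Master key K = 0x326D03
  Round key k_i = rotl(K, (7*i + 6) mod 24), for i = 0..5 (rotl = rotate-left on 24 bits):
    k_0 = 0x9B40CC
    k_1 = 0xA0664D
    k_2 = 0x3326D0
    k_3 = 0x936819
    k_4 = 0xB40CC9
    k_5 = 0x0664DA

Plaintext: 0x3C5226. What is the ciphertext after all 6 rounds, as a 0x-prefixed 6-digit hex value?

s_0 = plaintext = 0x3C5226
s_1 = Round(s_0, k_0) = 0xDE562C
s_2 = Round(s_1, k_1) = 0xE1F8E0
s_3 = Round(s_2, k_2) = 0xD8D886
s_4 = Round(s_3, k_3) = 0x6CE0AC
s_5 = Round(s_4, k_4) = 0x870231
s_6 = Round(s_5, k_5) = 0xC399EA

0xC399EA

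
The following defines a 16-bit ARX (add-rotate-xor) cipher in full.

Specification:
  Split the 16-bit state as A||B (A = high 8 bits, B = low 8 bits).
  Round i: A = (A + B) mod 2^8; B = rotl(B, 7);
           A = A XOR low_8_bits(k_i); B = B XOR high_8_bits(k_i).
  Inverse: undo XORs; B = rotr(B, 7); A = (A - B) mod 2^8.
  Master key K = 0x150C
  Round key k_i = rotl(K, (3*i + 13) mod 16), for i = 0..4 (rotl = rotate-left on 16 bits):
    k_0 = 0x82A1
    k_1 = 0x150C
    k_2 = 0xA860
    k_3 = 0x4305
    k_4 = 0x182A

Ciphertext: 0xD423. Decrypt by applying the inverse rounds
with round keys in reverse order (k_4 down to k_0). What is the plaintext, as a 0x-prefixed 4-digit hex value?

s_0 = ciphertext = 0xD423
s_1 = InvRound(s_0, k_4) = 0x8876
s_2 = InvRound(s_1, k_3) = 0x236A
s_3 = InvRound(s_2, k_2) = 0xBE85
s_4 = InvRound(s_3, k_1) = 0x9121
s_5 = InvRound(s_4, k_0) = 0xE947

0xE947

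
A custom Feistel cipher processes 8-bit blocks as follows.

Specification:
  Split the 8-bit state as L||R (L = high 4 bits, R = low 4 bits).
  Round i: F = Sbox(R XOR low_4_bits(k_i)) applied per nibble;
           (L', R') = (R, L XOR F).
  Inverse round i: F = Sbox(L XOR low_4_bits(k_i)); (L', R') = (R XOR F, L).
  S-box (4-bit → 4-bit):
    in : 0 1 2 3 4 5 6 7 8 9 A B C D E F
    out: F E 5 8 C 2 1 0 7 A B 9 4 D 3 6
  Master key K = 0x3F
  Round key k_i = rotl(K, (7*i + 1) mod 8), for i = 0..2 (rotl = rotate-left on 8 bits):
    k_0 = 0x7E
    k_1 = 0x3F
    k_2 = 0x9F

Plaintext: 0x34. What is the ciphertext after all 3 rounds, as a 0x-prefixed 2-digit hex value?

0x41

s_0 = plaintext = 0x34
s_1 = Round(s_0, k_0) = 0x48
s_2 = Round(s_1, k_1) = 0x84
s_3 = Round(s_2, k_2) = 0x41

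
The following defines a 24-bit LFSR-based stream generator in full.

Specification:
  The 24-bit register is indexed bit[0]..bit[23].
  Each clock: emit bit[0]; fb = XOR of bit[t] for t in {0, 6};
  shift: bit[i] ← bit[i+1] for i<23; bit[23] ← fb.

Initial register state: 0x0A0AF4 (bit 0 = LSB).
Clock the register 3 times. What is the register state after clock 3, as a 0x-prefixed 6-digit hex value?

0xE1415E

reg_0 = 0x0A0AF4
clock 1: out=0, reg = 0x85057A
clock 2: out=0, reg = 0xC282BD
clock 3: out=1, reg = 0xE1415E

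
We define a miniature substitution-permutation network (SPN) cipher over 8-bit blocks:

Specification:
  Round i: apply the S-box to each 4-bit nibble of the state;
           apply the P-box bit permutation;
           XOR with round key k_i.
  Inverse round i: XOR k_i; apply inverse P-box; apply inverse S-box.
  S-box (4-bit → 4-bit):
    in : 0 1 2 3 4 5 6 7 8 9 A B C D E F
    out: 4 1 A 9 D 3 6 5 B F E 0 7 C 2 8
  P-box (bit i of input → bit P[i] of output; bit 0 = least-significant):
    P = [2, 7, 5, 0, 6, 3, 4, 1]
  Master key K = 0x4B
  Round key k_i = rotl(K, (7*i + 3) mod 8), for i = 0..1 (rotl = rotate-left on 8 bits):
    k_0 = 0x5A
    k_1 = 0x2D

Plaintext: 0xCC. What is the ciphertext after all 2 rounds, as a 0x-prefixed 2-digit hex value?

s_0 = plaintext = 0xCC
s_1 = Round(s_0, k_0) = 0xA6
s_2 = Round(s_1, k_1) = 0x97

0x97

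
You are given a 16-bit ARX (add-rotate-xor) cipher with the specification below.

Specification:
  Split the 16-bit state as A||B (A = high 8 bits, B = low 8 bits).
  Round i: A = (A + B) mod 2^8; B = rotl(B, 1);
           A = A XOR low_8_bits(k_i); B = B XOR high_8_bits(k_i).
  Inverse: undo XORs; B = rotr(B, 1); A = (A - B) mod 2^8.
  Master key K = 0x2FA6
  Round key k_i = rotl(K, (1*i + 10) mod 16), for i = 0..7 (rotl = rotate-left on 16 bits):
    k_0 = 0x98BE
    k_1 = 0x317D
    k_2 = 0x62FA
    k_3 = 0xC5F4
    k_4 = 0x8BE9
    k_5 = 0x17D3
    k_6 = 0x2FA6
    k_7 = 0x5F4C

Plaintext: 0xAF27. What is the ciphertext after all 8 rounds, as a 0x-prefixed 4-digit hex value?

s_0 = plaintext = 0xAF27
s_1 = Round(s_0, k_0) = 0x68D6
s_2 = Round(s_1, k_1) = 0x439C
s_3 = Round(s_2, k_2) = 0x255B
s_4 = Round(s_3, k_3) = 0x7473
s_5 = Round(s_4, k_4) = 0x0E6D
s_6 = Round(s_5, k_5) = 0xA8CD
s_7 = Round(s_6, k_6) = 0xD3B4
s_8 = Round(s_7, k_7) = 0xCB36

0xCB36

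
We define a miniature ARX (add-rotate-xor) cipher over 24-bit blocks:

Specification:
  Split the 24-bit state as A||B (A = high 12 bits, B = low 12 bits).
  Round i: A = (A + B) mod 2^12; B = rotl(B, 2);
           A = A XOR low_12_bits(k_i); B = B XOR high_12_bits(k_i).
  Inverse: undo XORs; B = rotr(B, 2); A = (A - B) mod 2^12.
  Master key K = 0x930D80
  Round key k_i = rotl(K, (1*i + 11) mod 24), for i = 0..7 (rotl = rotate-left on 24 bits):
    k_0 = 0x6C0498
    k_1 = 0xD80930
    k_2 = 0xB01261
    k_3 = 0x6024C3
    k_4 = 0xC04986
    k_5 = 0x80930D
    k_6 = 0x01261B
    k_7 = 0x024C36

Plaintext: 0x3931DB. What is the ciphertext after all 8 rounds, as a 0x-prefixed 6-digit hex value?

0x0CDE54

s_0 = plaintext = 0x3931DB
s_1 = Round(s_0, k_0) = 0x1F61AC
s_2 = Round(s_1, k_1) = 0xA92B30
s_3 = Round(s_2, k_2) = 0x7A37C3
s_4 = Round(s_3, k_3) = 0xBA590F
s_5 = Round(s_4, k_4) = 0xD3283A
s_6 = Round(s_5, k_5) = 0x6618E3
s_7 = Round(s_6, k_6) = 0x95F39C
s_8 = Round(s_7, k_7) = 0x0CDE54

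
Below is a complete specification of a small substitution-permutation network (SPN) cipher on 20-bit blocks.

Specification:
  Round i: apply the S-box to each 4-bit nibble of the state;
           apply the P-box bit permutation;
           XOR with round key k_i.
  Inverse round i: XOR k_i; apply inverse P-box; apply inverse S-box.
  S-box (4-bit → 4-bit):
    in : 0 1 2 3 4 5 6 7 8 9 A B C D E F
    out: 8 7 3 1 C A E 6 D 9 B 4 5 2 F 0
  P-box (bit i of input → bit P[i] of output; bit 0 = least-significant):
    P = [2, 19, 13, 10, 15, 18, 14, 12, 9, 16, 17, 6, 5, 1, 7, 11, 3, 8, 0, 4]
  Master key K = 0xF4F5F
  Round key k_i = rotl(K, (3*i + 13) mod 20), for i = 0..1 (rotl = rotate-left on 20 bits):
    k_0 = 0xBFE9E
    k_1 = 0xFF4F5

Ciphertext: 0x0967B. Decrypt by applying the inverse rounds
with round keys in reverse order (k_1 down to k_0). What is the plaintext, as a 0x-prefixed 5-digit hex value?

s_0 = ciphertext = 0x0967B
s_1 = InvRound(s_0, k_1) = 0x37171
s_2 = InvRound(s_1, k_0) = 0x1E93A

0x1E93A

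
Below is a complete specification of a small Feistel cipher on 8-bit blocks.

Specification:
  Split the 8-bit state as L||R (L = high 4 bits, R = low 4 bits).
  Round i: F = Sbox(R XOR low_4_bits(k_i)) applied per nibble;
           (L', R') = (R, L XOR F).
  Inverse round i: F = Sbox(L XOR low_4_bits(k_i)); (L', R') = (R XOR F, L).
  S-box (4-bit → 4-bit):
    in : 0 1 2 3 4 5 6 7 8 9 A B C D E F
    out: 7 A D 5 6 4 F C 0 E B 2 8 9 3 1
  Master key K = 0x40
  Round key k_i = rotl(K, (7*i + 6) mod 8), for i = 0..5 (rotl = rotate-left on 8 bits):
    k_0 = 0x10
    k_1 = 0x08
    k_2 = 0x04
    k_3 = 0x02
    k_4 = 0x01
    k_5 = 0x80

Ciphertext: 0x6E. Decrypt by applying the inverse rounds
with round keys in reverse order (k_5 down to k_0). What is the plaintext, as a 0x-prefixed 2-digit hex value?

s_0 = ciphertext = 0x6E
s_1 = InvRound(s_0, k_5) = 0x16
s_2 = InvRound(s_1, k_4) = 0x11
s_3 = InvRound(s_2, k_3) = 0x41
s_4 = InvRound(s_3, k_2) = 0x64
s_5 = InvRound(s_4, k_1) = 0x76
s_6 = InvRound(s_5, k_0) = 0xA7

0xA7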